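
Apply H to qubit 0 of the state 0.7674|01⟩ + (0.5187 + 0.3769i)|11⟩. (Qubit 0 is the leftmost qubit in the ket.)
(0.9094 + 0.2665i)|01⟩ + (0.1759 - 0.2665i)|11⟩

H on qubit 0 mixes each pair of kets that differ only in qubit 0: amplitudes (a, b) of (|…0…⟩, |…1…⟩) become ((a + b)/√2, (a − b)/√2). Kets absent from the input have amplitude 0.
(|01⟩, |11⟩): (a, b) = (0.7674, (0.5187 + 0.3769i)) → ((0.9094 + 0.2665i), (0.1759 - 0.2665i))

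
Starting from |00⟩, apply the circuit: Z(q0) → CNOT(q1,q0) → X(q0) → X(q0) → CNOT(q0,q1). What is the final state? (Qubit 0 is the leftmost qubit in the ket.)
|00⟩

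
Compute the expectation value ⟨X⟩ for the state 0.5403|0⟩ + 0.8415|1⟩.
0.9093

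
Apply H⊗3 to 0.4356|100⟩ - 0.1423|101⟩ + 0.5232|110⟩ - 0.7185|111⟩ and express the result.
0.03465|000⟩ + 0.6433|001⟩ + 0.1727|010⟩ - 0.2347|011⟩ - 0.03465|100⟩ - 0.6433|101⟩ - 0.1727|110⟩ + 0.2347|111⟩

H⊗3 gives amp(|y⟩) = (1/2√2) Σ_x (−1)^(x·y) amp(|x⟩), where x·y is the number of positions in which both x and y have a 1.
|000⟩: (0.4356 - 0.1423 + 0.5232 - 0.7185)/(2√2) = 0.03465
|001⟩: (0.4356 + 0.1423 + 0.5232 + 0.7185)/(2√2) = 0.6433
|010⟩: (0.4356 - 0.1423 - 0.5232 + 0.7185)/(2√2) = 0.1727
|011⟩: (0.4356 + 0.1423 - 0.5232 - 0.7185)/(2√2) = -0.2347
|100⟩: (-0.4356 + 0.1423 - 0.5232 + 0.7185)/(2√2) = -0.03465
|101⟩: (-0.4356 - 0.1423 - 0.5232 - 0.7185)/(2√2) = -0.6433
|110⟩: (-0.4356 + 0.1423 + 0.5232 - 0.7185)/(2√2) = -0.1727
|111⟩: (-0.4356 - 0.1423 + 0.5232 + 0.7185)/(2√2) = 0.2347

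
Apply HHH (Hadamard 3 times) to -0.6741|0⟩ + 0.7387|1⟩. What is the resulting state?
0.04568|0⟩ - 0.999|1⟩

H² = I, so H^3 = H: a single Hadamard. With (a, b) = (-0.6741, 0.7387), H gives ((a + b)/√2, (a − b)/√2) = (0.04568, -0.999).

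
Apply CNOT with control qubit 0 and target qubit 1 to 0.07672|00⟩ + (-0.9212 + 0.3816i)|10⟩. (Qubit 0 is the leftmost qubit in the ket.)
0.07672|00⟩ + (-0.9212 + 0.3816i)|11⟩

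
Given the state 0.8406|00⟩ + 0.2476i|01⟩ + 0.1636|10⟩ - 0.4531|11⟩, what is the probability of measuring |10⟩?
0.02676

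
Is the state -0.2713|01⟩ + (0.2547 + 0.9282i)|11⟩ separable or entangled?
Separable

Writing the state as a|00⟩ + b|01⟩ + c|10⟩ + d|11⟩, it is a product state iff ad − bc = 0.
Here (a, b, c, d) = (0, -0.2713, 0, (0.2547 + 0.9282i)): ad − bc = (0)(0.2547 + 0.9282i) − (-0.2713)(0) = 0, so the state is separable.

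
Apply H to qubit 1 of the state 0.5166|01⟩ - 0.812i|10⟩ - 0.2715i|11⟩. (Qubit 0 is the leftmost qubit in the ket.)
0.3653|00⟩ - 0.3653|01⟩ - 0.7662i|10⟩ - 0.3822i|11⟩

H on qubit 1 mixes each pair of kets that differ only in qubit 1: amplitudes (a, b) of (|…0…⟩, |…1…⟩) become ((a + b)/√2, (a − b)/√2). Kets absent from the input have amplitude 0.
(|00⟩, |01⟩): (a, b) = (0, 0.5166) → (0.3653, -0.3653)
(|10⟩, |11⟩): (a, b) = (-0.812i, -0.2715i) → (-0.7662i, -0.3822i)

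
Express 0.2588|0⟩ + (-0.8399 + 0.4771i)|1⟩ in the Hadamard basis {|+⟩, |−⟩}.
(-0.4109 + 0.3374i)|+⟩ + (0.7769 - 0.3374i)|−⟩

With |ψ⟩ = α|0⟩ + β|1⟩, the Hadamard-basis coefficients are ⟨+|ψ⟩ = (α + β)/√2 and ⟨−|ψ⟩ = (α − β)/√2.
Here α = 0.2588, β = (-0.8399 + 0.4771i): (α + β)/√2 = (-0.4109 + 0.3374i), (α − β)/√2 = (0.7769 - 0.3374i).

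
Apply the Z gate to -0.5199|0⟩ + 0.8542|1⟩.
-0.5199|0⟩ - 0.8542|1⟩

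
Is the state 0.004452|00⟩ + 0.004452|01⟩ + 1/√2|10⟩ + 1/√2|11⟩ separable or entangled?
Separable

Writing the state as a|00⟩ + b|01⟩ + c|10⟩ + d|11⟩, it is a product state iff ad − bc = 0.
Here (a, b, c, d) = (0.004452, 0.004452, 1/√2, 1/√2): ad − bc = (0.004452)(1/√2) − (0.004452)(1/√2) = 0, so the state is separable.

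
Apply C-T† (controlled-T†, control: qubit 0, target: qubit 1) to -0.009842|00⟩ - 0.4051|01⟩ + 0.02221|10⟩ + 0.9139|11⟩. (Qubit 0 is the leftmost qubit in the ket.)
-0.009842|00⟩ - 0.4051|01⟩ + 0.02221|10⟩ + (0.6462 - 0.6462i)|11⟩

C-T† leaves the control-|0⟩ kets |00⟩, |01⟩ unchanged and applies T† to qubit 1 on the control-|1⟩ pair (|10⟩, |11⟩).
T† = [[1, 0], [0, (1/√2 - (1/√2)i)]].
With a = amp(|10⟩) = 0.02221 and b = amp(|11⟩) = 0.9139:
new amp(|10⟩) = (1)·a = 0.02221
new amp(|11⟩) = (1/√2 - (1/√2)i)·b = (0.6462 - 0.6462i)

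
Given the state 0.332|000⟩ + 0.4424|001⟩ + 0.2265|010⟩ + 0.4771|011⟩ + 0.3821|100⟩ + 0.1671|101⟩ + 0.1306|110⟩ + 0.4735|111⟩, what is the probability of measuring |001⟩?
0.1957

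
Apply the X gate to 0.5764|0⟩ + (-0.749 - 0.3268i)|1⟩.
(-0.749 - 0.3268i)|0⟩ + 0.5764|1⟩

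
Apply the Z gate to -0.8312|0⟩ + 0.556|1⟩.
-0.8312|0⟩ - 0.556|1⟩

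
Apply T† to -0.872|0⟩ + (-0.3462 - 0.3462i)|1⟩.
-0.872|0⟩ - 0.4896|1⟩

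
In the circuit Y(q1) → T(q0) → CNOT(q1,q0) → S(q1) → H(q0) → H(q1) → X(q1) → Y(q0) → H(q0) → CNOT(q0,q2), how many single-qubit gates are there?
8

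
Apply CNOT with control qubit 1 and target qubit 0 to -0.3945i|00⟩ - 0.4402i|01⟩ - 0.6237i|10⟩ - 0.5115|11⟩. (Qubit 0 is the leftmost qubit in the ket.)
-0.3945i|00⟩ - 0.5115|01⟩ - 0.6237i|10⟩ - 0.4402i|11⟩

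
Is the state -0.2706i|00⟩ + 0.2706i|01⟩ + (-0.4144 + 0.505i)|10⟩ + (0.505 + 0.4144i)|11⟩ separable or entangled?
Entangled

Writing the state as a|00⟩ + b|01⟩ + c|10⟩ + d|11⟩, it is a product state iff ad − bc = 0.
Here (a, b, c, d) = (-0.2706i, 0.2706i, (-0.4144 + 0.505i), (0.505 + 0.4144i)): ad − bc = (-0.2706i)(0.505 + 0.4144i) − (0.2706i)(-0.4144 + 0.505i) = (0.2488 - 0.02452i) ≠ 0, so the state is entangled.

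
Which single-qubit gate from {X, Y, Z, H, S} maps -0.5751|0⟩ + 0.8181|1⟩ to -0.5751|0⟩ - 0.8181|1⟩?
Z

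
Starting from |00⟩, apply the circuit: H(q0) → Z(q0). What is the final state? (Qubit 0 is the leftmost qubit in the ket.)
1/√2|00⟩ - 1/√2|10⟩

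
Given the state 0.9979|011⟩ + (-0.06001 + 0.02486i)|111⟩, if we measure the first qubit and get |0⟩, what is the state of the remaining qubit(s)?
|11⟩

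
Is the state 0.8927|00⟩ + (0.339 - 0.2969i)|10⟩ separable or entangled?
Separable

Writing the state as a|00⟩ + b|01⟩ + c|10⟩ + d|11⟩, it is a product state iff ad − bc = 0.
Here (a, b, c, d) = (0.8927, 0, (0.339 - 0.2969i), 0): ad − bc = (0.8927)(0) − (0)(0.339 - 0.2969i) = 0, so the state is separable.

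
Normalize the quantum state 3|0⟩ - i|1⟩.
0.9487|0⟩ - 0.3162i|1⟩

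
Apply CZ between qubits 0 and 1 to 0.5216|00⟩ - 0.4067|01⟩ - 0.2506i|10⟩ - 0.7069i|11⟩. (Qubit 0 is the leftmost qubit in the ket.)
0.5216|00⟩ - 0.4067|01⟩ - 0.2506i|10⟩ + 0.7069i|11⟩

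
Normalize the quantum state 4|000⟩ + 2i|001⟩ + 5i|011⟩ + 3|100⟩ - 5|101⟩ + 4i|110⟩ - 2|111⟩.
0.402|000⟩ + 0.201i|001⟩ + 0.5025i|011⟩ + 0.3015|100⟩ - 0.5025|101⟩ + 0.402i|110⟩ - 0.201|111⟩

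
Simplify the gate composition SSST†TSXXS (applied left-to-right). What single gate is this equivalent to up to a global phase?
S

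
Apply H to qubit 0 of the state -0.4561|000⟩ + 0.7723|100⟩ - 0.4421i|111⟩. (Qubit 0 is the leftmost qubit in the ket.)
0.2236|000⟩ - 0.3126i|011⟩ - 0.8686|100⟩ + 0.3126i|111⟩

H on qubit 0 mixes each pair of kets that differ only in qubit 0: amplitudes (a, b) of (|…0…⟩, |…1…⟩) become ((a + b)/√2, (a − b)/√2). Kets absent from the input have amplitude 0.
(|000⟩, |100⟩): (a, b) = (-0.4561, 0.7723) → (0.2236, -0.8686)
(|011⟩, |111⟩): (a, b) = (0, -0.4421i) → (-0.3126i, 0.3126i)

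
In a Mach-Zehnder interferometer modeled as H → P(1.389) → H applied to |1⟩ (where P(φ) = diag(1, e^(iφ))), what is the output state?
(0.4096 - 0.4918i)|0⟩ + (0.5904 + 0.4918i)|1⟩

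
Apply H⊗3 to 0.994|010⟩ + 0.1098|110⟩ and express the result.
0.3903|000⟩ + 0.3903|001⟩ - 0.3903|010⟩ - 0.3903|011⟩ + 0.3126|100⟩ + 0.3126|101⟩ - 0.3126|110⟩ - 0.3126|111⟩

H⊗3 gives amp(|y⟩) = (1/2√2) Σ_x (−1)^(x·y) amp(|x⟩), where x·y is the number of positions in which both x and y have a 1.
|000⟩: (0.994 + 0.1098)/(2√2) = 0.3903
|001⟩: (0.994 + 0.1098)/(2√2) = 0.3903
|010⟩: (-0.994 - 0.1098)/(2√2) = -0.3903
|011⟩: (-0.994 - 0.1098)/(2√2) = -0.3903
|100⟩: (0.994 - 0.1098)/(2√2) = 0.3126
|101⟩: (0.994 - 0.1098)/(2√2) = 0.3126
|110⟩: (-0.994 + 0.1098)/(2√2) = -0.3126
|111⟩: (-0.994 + 0.1098)/(2√2) = -0.3126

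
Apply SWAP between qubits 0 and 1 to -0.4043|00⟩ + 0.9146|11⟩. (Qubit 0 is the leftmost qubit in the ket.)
-0.4043|00⟩ + 0.9146|11⟩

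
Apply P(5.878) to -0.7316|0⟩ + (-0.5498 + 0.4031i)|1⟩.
-0.7316|0⟩ + (-0.3464 + 0.5872i)|1⟩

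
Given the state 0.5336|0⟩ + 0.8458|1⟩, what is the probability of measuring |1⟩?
0.7154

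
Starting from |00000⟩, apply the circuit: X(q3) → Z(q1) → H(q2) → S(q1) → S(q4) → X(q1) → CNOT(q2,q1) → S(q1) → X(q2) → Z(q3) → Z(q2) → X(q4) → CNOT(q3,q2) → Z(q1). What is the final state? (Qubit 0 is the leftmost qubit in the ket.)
-1/√2|00111⟩ - (1/√2)i|01011⟩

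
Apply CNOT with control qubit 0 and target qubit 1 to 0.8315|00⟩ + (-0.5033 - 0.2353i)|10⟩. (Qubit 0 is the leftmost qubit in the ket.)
0.8315|00⟩ + (-0.5033 - 0.2353i)|11⟩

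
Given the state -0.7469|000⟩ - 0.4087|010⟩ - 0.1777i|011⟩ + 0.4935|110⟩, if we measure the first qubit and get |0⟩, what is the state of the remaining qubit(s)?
-0.8587|00⟩ - 0.4699|10⟩ - 0.2043i|11⟩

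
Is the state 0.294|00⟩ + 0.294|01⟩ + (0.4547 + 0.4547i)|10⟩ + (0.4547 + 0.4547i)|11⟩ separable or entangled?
Separable

Writing the state as a|00⟩ + b|01⟩ + c|10⟩ + d|11⟩, it is a product state iff ad − bc = 0.
Here (a, b, c, d) = (0.294, 0.294, (0.4547 + 0.4547i), (0.4547 + 0.4547i)): ad − bc = (0.294)(0.4547 + 0.4547i) − (0.294)(0.4547 + 0.4547i) = 0, so the state is separable.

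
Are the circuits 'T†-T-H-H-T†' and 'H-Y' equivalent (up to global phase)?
No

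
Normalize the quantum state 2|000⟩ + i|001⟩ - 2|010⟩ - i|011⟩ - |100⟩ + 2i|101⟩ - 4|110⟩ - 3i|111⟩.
0.3162|000⟩ + 0.1581i|001⟩ - 0.3162|010⟩ - 0.1581i|011⟩ - 0.1581|100⟩ + 0.3162i|101⟩ - 0.6325|110⟩ - 0.4743i|111⟩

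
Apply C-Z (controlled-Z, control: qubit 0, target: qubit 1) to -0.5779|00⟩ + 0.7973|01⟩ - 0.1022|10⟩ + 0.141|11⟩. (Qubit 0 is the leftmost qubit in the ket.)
-0.5779|00⟩ + 0.7973|01⟩ - 0.1022|10⟩ - 0.141|11⟩

C-Z leaves the control-|0⟩ kets |00⟩, |01⟩ unchanged and applies Z to qubit 1 on the control-|1⟩ pair (|10⟩, |11⟩).
Z = [[1, 0], [0, -1]].
With a = amp(|10⟩) = -0.1022 and b = amp(|11⟩) = 0.141:
new amp(|10⟩) = (1)·a = -0.1022
new amp(|11⟩) = (-1)·b = -0.141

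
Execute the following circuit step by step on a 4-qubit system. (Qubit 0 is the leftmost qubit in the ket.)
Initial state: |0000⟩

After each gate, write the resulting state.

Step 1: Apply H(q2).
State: 1/√2|0000⟩ + 1/√2|0010⟩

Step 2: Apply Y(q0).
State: (1/√2)i|1000⟩ + (1/√2)i|1010⟩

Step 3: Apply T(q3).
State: (1/√2)i|1000⟩ + (1/√2)i|1010⟩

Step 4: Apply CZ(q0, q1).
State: (1/√2)i|1000⟩ + (1/√2)i|1010⟩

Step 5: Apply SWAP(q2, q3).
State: (1/√2)i|1000⟩ + (1/√2)i|1001⟩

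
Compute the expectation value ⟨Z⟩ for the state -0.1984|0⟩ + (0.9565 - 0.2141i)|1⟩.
-0.9214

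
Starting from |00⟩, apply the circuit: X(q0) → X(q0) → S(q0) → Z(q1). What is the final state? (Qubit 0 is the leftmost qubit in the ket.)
|00⟩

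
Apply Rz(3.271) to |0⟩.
(-0.06466 - 0.9979i)|0⟩

Rz(3.271) = [[e^(−iθ/2), 0], [0, e^(iθ/2)]] with e^(±iθ/2) = cos(θ/2) ± i·sin(θ/2); θ = 3.271, cos(θ/2) ≈ -0.0646585, sin(θ/2) ≈ 0.997907.
With a = amp(|0⟩) = 1 and b = amp(|1⟩) = 0:
new amp(|0⟩) = (-0.0646585 - 0.997907i)·a = (-0.06466 - 0.9979i)
new amp(|1⟩) = (-0.0646585 + 0.997907i)·b = 0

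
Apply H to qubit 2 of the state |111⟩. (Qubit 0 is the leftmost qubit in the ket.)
1/√2|110⟩ - 1/√2|111⟩

H on qubit 2 mixes each pair of kets that differ only in qubit 2: amplitudes (a, b) of (|…0…⟩, |…1…⟩) become ((a + b)/√2, (a − b)/√2). Kets absent from the input have amplitude 0.
(|110⟩, |111⟩): (a, b) = (0, 1) → (1/√2, -1/√2)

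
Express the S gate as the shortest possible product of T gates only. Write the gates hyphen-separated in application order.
T-T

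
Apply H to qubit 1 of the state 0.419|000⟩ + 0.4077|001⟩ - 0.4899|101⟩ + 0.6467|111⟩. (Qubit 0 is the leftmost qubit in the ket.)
0.2963|000⟩ + 0.2883|001⟩ + 0.2963|010⟩ + 0.2883|011⟩ + 0.1109|101⟩ - 0.8037|111⟩

H on qubit 1 mixes each pair of kets that differ only in qubit 1: amplitudes (a, b) of (|…0…⟩, |…1…⟩) become ((a + b)/√2, (a − b)/√2). Kets absent from the input have amplitude 0.
(|000⟩, |010⟩): (a, b) = (0.419, 0) → (0.2963, 0.2963)
(|001⟩, |011⟩): (a, b) = (0.4077, 0) → (0.2883, 0.2883)
(|101⟩, |111⟩): (a, b) = (-0.4899, 0.6467) → (0.1109, -0.8037)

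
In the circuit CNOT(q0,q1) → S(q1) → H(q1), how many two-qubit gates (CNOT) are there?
1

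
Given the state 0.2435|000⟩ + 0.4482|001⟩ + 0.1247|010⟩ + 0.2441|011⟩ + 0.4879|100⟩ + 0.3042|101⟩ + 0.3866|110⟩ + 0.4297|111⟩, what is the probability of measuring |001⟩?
0.2009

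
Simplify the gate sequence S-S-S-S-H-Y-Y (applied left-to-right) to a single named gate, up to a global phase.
H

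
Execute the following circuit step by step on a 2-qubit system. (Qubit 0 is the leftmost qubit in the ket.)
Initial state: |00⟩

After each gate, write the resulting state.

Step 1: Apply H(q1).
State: 1/√2|00⟩ + 1/√2|01⟩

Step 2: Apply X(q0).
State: 1/√2|10⟩ + 1/√2|11⟩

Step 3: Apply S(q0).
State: (1/√2)i|10⟩ + (1/√2)i|11⟩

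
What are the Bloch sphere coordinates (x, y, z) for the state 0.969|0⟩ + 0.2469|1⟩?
(0.4785, 0, 0.878)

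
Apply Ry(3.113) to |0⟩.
0.0143|0⟩ + 0.9999|1⟩

Ry(3.113) = [[cos(θ/2), −sin(θ/2)], [sin(θ/2), cos(θ/2)]]; θ = 3.113, cos(θ/2) ≈ 0.0142958, sin(θ/2) ≈ 0.999898.
With a = amp(|0⟩) = 1 and b = amp(|1⟩) = 0:
new amp(|0⟩) = (0.0142958)·a + (-0.999898)·b = 0.0143
new amp(|1⟩) = (0.999898)·a + (0.0142958)·b = 0.9999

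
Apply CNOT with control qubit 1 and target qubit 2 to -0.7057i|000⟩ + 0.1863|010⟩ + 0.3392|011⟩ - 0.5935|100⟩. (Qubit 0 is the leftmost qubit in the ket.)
-0.7057i|000⟩ + 0.3392|010⟩ + 0.1863|011⟩ - 0.5935|100⟩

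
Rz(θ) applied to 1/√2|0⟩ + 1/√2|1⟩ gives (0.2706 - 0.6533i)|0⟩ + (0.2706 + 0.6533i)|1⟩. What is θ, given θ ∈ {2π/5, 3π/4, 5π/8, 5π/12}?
3π/4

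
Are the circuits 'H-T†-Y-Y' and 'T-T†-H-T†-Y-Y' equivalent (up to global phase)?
Yes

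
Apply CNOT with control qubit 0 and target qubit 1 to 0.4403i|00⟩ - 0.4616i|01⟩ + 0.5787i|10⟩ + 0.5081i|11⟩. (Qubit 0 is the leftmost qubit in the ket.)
0.4403i|00⟩ - 0.4616i|01⟩ + 0.5081i|10⟩ + 0.5787i|11⟩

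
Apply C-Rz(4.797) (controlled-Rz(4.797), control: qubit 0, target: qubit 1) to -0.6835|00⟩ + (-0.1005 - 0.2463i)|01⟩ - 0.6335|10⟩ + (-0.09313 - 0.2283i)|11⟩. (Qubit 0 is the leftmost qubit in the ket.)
-0.6835|00⟩ + (-0.1005 - 0.2463i)|01⟩ + (0.4665 + 0.4286i)|10⟩ + (0.223 + 0.1051i)|11⟩

C-Rz(4.797) leaves the control-|0⟩ kets |00⟩, |01⟩ unchanged and applies Rz(4.797) to qubit 1 on the control-|1⟩ pair (|10⟩, |11⟩).
Rz(4.797) = [[e^(−iθ/2), 0], [0, e^(iθ/2)]] with e^(±iθ/2) = cos(θ/2) ± i·sin(θ/2); θ = 4.797, cos(θ/2) ≈ -0.73638, sin(θ/2) ≈ 0.676569.
With a = amp(|10⟩) = -0.6335 and b = amp(|11⟩) = (-0.09313 - 0.2283i):
new amp(|10⟩) = (-0.73638 - 0.676569i)·a = (0.4665 + 0.4286i)
new amp(|11⟩) = (-0.73638 + 0.676569i)·b = (0.223 + 0.1051i)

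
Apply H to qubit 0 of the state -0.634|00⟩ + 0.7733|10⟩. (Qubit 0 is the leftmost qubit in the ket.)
0.0985|00⟩ - 0.9951|10⟩

H on qubit 0 mixes each pair of kets that differ only in qubit 0: amplitudes (a, b) of (|…0…⟩, |…1…⟩) become ((a + b)/√2, (a − b)/√2). Kets absent from the input have amplitude 0.
(|00⟩, |10⟩): (a, b) = (-0.634, 0.7733) → (0.0985, -0.9951)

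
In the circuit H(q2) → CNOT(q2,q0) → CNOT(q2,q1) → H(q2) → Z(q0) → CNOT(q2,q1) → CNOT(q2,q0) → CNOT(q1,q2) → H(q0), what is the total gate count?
9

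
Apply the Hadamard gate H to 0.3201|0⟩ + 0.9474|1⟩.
0.8963|0⟩ - 0.4436|1⟩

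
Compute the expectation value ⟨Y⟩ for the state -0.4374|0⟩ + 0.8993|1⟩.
0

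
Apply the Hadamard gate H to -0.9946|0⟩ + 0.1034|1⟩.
-0.6302|0⟩ - 0.7764|1⟩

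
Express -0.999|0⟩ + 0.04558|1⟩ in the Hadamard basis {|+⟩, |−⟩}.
-0.6742|+⟩ - 0.7386|−⟩

With |ψ⟩ = α|0⟩ + β|1⟩, the Hadamard-basis coefficients are ⟨+|ψ⟩ = (α + β)/√2 and ⟨−|ψ⟩ = (α − β)/√2.
Here α = -0.999, β = 0.04558: (α + β)/√2 = -0.6742, (α − β)/√2 = -0.7386.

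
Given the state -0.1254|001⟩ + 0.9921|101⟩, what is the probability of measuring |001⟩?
0.01573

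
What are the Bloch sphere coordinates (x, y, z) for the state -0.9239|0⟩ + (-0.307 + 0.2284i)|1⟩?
(0.5673, -0.422, 0.7072)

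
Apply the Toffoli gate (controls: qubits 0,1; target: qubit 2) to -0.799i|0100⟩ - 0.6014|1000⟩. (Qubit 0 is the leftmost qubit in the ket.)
-0.799i|0100⟩ - 0.6014|1000⟩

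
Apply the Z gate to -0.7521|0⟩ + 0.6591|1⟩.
-0.7521|0⟩ - 0.6591|1⟩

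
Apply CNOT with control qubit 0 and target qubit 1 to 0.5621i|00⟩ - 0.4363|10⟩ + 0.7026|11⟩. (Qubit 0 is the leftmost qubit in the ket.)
0.5621i|00⟩ + 0.7026|10⟩ - 0.4363|11⟩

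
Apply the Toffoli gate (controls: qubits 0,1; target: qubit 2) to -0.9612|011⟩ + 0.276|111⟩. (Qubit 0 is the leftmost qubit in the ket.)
-0.9612|011⟩ + 0.276|110⟩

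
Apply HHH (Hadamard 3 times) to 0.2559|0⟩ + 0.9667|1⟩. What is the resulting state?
0.8645|0⟩ - 0.5026|1⟩

H² = I, so H^3 = H: a single Hadamard. With (a, b) = (0.2559, 0.9667), H gives ((a + b)/√2, (a − b)/√2) = (0.8645, -0.5026).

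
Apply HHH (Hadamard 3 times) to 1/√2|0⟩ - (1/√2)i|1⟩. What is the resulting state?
(1/2 - (1/2)i)|0⟩ + (1/2 + (1/2)i)|1⟩

H² = I, so H^3 = H: a single Hadamard. With (a, b) = (1/√2, -(1/√2)i), H gives ((a + b)/√2, (a − b)/√2) = ((1/2 - (1/2)i), (1/2 + (1/2)i)).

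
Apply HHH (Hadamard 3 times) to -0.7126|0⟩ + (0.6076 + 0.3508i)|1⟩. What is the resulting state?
(-0.07425 + 0.2481i)|0⟩ + (-0.9335 - 0.2481i)|1⟩

H² = I, so H^3 = H: a single Hadamard. With (a, b) = (-0.7126, (0.6076 + 0.3508i)), H gives ((a + b)/√2, (a − b)/√2) = ((-0.07425 + 0.2481i), (-0.9335 - 0.2481i)).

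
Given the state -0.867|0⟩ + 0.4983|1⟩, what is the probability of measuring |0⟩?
0.7517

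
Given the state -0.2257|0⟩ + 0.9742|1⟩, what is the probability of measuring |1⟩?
0.9491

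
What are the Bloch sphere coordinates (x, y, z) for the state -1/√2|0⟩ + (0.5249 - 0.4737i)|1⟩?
(-0.7423, 0.6699, 0.0000883)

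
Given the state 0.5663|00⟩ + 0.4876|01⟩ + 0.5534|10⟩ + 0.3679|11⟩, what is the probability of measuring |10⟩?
0.3063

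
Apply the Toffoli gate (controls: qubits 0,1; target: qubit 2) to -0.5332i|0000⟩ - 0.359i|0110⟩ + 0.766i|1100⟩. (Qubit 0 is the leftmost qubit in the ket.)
-0.5332i|0000⟩ - 0.359i|0110⟩ + 0.766i|1110⟩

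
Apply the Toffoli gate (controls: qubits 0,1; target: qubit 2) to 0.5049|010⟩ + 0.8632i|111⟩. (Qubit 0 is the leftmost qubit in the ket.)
0.5049|010⟩ + 0.8632i|110⟩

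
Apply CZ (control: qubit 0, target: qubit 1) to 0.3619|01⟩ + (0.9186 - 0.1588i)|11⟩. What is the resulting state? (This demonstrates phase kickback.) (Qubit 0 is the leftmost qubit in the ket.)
0.3619|01⟩ + (-0.9186 + 0.1588i)|11⟩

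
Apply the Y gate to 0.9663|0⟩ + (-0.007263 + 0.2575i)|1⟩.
(0.2575 + 0.007263i)|0⟩ + 0.9663i|1⟩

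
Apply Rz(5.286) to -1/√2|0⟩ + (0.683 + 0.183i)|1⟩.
(0.621 + 0.3381i)|0⟩ + (-0.6874 + 0.1659i)|1⟩

Rz(5.286) = [[e^(−iθ/2), 0], [0, e^(iθ/2)]] with e^(±iθ/2) = cos(θ/2) ± i·sin(θ/2); θ = 5.286, cos(θ/2) ≈ -0.878256, sin(θ/2) ≈ 0.47819.
With a = amp(|0⟩) = -1/√2 and b = amp(|1⟩) = (0.683 + 0.183i):
new amp(|0⟩) = (-0.878256 - 0.47819i)·a = (0.621 + 0.3381i)
new amp(|1⟩) = (-0.878256 + 0.47819i)·b = (-0.6874 + 0.1659i)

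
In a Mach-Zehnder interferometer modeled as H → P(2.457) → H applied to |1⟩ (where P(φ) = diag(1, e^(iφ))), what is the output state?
(0.8873 - 0.3162i)|0⟩ + (0.1127 + 0.3162i)|1⟩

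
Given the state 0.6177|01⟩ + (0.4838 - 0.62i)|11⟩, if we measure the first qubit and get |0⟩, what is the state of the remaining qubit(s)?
|1⟩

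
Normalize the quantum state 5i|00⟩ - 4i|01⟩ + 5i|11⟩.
0.6155i|00⟩ - 0.4924i|01⟩ + 0.6155i|11⟩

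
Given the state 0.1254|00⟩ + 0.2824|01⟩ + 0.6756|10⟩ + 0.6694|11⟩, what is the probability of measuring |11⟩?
0.4481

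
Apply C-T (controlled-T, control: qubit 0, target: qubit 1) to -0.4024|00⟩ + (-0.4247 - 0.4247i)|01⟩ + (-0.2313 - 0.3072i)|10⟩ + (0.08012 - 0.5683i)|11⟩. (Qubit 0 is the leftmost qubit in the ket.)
-0.4024|00⟩ + (-0.4247 - 0.4247i)|01⟩ + (-0.2313 - 0.3072i)|10⟩ + (0.4585 - 0.3452i)|11⟩

C-T leaves the control-|0⟩ kets |00⟩, |01⟩ unchanged and applies T to qubit 1 on the control-|1⟩ pair (|10⟩, |11⟩).
T = [[1, 0], [0, (1/√2 + (1/√2)i)]].
With a = amp(|10⟩) = (-0.2313 - 0.3072i) and b = amp(|11⟩) = (0.08012 - 0.5683i):
new amp(|10⟩) = (1)·a = (-0.2313 - 0.3072i)
new amp(|11⟩) = (1/√2 + (1/√2)i)·b = (0.4585 - 0.3452i)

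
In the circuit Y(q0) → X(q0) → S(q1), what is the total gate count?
3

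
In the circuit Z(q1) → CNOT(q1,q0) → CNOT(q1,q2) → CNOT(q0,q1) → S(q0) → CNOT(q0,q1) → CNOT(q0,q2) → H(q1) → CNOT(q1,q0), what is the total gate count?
9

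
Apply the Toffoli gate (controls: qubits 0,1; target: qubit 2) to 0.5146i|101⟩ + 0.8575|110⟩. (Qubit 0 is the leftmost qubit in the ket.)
0.5146i|101⟩ + 0.8575|111⟩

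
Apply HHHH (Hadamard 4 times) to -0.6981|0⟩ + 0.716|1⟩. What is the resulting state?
-0.6981|0⟩ + 0.716|1⟩

H² = I, so an even number of Hadamards cancels: H^4 = I and the state is unchanged.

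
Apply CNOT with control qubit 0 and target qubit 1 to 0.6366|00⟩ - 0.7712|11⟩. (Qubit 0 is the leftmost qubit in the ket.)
0.6366|00⟩ - 0.7712|10⟩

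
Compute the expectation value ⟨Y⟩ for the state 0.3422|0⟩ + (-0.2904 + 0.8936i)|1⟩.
0.6116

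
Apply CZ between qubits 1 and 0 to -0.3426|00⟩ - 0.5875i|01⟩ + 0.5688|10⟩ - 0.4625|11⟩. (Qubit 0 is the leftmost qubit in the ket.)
-0.3426|00⟩ - 0.5875i|01⟩ + 0.5688|10⟩ + 0.4625|11⟩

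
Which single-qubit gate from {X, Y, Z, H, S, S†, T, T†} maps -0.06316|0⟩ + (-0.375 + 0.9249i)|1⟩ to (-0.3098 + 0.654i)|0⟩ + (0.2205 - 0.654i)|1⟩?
H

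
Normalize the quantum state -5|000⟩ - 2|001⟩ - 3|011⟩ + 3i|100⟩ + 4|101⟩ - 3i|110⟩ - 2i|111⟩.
-0.5735|000⟩ - 0.2294|001⟩ - 0.3441|011⟩ + 0.3441i|100⟩ + 0.4588|101⟩ - 0.3441i|110⟩ - 0.2294i|111⟩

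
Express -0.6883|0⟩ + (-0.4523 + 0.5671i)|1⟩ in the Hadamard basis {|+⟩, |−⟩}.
(-0.8065 + 0.401i)|+⟩ + (-0.1669 - 0.401i)|−⟩

With |ψ⟩ = α|0⟩ + β|1⟩, the Hadamard-basis coefficients are ⟨+|ψ⟩ = (α + β)/√2 and ⟨−|ψ⟩ = (α − β)/√2.
Here α = -0.6883, β = (-0.4523 + 0.5671i): (α + β)/√2 = (-0.8065 + 0.401i), (α − β)/√2 = (-0.1669 - 0.401i).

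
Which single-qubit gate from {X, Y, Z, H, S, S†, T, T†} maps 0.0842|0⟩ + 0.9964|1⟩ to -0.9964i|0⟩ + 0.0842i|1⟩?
Y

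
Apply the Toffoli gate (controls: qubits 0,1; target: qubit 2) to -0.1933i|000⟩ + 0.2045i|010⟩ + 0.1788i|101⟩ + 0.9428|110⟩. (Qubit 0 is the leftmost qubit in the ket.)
-0.1933i|000⟩ + 0.2045i|010⟩ + 0.1788i|101⟩ + 0.9428|111⟩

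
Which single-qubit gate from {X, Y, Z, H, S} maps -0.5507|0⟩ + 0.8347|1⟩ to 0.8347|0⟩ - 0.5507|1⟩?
X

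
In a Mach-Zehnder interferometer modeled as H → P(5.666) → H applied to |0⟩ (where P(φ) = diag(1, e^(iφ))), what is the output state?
(0.9078 - 0.2894i)|0⟩ + (0.09224 + 0.2894i)|1⟩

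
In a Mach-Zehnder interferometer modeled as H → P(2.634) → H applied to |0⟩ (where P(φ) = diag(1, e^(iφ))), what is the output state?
(0.06304 + 0.243i)|0⟩ + (0.937 - 0.243i)|1⟩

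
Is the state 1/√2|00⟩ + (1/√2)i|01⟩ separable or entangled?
Separable

Writing the state as a|00⟩ + b|01⟩ + c|10⟩ + d|11⟩, it is a product state iff ad − bc = 0.
Here (a, b, c, d) = (1/√2, (1/√2)i, 0, 0): ad − bc = (1/√2)(0) − ((1/√2)i)(0) = 0, so the state is separable.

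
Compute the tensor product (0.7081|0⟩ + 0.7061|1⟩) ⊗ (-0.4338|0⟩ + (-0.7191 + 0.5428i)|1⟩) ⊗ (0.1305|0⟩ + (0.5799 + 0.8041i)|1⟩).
-0.04009|000⟩ + (-0.1781 - 0.247i)|001⟩ + (-0.06645 + 0.05016i)|010⟩ + (-0.6043 - 0.1866i)|011⟩ - 0.03997|100⟩ + (-0.1776 - 0.2463i)|101⟩ + (-0.06626 + 0.05002i)|110⟩ + (-0.6026 - 0.186i)|111⟩

amp(|b₁b₂…⟩) = product of the factor amplitudes for bits b₁, b₂, …; only kets whose every factor amplitude is nonzero survive.
|000⟩: (0.7081)(-0.4338)(0.1305) = -0.04009
|001⟩: (0.7081)(-0.4338)(0.5799 + 0.8041i) = (-0.1781 - 0.247i)
|010⟩: (0.7081)(-0.7191 + 0.5428i)(0.1305) = (-0.06645 + 0.05016i)
|011⟩: (0.7081)(-0.7191 + 0.5428i)(0.5799 + 0.8041i) = (-0.6043 - 0.1866i)
|100⟩: (0.7061)(-0.4338)(0.1305) = -0.03997
|101⟩: (0.7061)(-0.4338)(0.5799 + 0.8041i) = (-0.1776 - 0.2463i)
|110⟩: (0.7061)(-0.7191 + 0.5428i)(0.1305) = (-0.06626 + 0.05002i)
|111⟩: (0.7061)(-0.7191 + 0.5428i)(0.5799 + 0.8041i) = (-0.6026 - 0.186i)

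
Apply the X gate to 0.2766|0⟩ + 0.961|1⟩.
0.961|0⟩ + 0.2766|1⟩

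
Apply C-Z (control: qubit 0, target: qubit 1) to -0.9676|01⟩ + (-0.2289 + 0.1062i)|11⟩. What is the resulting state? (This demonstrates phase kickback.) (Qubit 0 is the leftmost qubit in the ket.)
-0.9676|01⟩ + (0.2289 - 0.1062i)|11⟩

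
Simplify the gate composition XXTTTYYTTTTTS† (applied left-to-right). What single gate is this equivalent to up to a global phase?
S†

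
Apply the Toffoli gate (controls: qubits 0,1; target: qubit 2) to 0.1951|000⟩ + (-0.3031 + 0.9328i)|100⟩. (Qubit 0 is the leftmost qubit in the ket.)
0.1951|000⟩ + (-0.3031 + 0.9328i)|100⟩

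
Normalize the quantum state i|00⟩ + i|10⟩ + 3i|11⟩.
0.3015i|00⟩ + 0.3015i|10⟩ + 0.9045i|11⟩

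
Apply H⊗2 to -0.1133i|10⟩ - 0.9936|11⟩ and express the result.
(-0.4968 - 0.05665i)|00⟩ + (0.4968 - 0.05665i)|01⟩ + (0.4968 + 0.05665i)|10⟩ + (-0.4968 + 0.05665i)|11⟩

H⊗2 gives amp(|y⟩) = (1/2) Σ_x (−1)^(x·y) amp(|x⟩), where x·y is the number of positions in which both x and y have a 1.
|00⟩: (-0.1133i - 0.9936)/2 = (-0.4968 - 0.05665i)
|01⟩: (-0.1133i + 0.9936)/2 = (0.4968 - 0.05665i)
|10⟩: (0.1133i + 0.9936)/2 = (0.4968 + 0.05665i)
|11⟩: (0.1133i - 0.9936)/2 = (-0.4968 + 0.05665i)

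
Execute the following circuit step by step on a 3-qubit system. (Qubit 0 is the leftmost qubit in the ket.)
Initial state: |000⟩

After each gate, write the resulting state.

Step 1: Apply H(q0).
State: 1/√2|000⟩ + 1/√2|100⟩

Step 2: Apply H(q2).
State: 1/2|000⟩ + 1/2|001⟩ + 1/2|100⟩ + 1/2|101⟩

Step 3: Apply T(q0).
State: 1/2|000⟩ + 1/2|001⟩ + (1/√8 + (1/√8)i)|100⟩ + (1/√8 + (1/√8)i)|101⟩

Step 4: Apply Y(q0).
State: (1/√8 - (1/√8)i)|000⟩ + (1/√8 - (1/√8)i)|001⟩ + (1/2)i|100⟩ + (1/2)i|101⟩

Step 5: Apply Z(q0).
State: (1/√8 - (1/√8)i)|000⟩ + (1/√8 - (1/√8)i)|001⟩ - (1/2)i|100⟩ - (1/2)i|101⟩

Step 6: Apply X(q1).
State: (1/√8 - (1/√8)i)|010⟩ + (1/√8 - (1/√8)i)|011⟩ - (1/2)i|110⟩ - (1/2)i|111⟩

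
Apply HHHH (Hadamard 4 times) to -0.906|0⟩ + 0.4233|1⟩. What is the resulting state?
-0.906|0⟩ + 0.4233|1⟩

H² = I, so an even number of Hadamards cancels: H^4 = I and the state is unchanged.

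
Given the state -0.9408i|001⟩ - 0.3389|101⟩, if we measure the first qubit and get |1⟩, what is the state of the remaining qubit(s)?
-|01⟩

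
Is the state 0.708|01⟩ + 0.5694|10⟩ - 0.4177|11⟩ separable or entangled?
Entangled

Writing the state as a|00⟩ + b|01⟩ + c|10⟩ + d|11⟩, it is a product state iff ad − bc = 0.
Here (a, b, c, d) = (0, 0.708, 0.5694, -0.4177): ad − bc = (0)(-0.4177) − (0.708)(0.5694) = -0.4031 ≠ 0, so the state is entangled.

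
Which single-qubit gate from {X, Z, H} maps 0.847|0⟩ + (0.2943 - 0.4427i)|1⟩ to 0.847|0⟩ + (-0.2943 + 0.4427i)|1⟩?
Z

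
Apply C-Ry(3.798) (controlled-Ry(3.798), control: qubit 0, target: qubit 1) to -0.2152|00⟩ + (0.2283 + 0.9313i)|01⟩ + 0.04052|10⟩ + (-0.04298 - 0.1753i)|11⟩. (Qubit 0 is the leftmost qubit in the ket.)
-0.2152|00⟩ + (0.2283 + 0.9313i)|01⟩ + (0.02762 + 0.1659i)|10⟩ + (0.05221 + 0.05651i)|11⟩

C-Ry(3.798) leaves the control-|0⟩ kets |00⟩, |01⟩ unchanged and applies Ry(3.798) to qubit 1 on the control-|1⟩ pair (|10⟩, |11⟩).
Ry(3.798) = [[cos(θ/2), −sin(θ/2)], [sin(θ/2), cos(θ/2)]]; θ = 3.798, cos(θ/2) ≈ -0.322343, sin(θ/2) ≈ 0.946623.
With a = amp(|10⟩) = 0.04052 and b = amp(|11⟩) = (-0.04298 - 0.1753i):
new amp(|10⟩) = (-0.322343)·a + (-0.946623)·b = (0.02762 + 0.1659i)
new amp(|11⟩) = (0.946623)·a + (-0.322343)·b = (0.05221 + 0.05651i)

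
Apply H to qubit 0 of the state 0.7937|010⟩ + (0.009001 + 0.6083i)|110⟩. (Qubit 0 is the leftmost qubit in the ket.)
(0.5676 + 0.4301i)|010⟩ + (0.5549 - 0.4301i)|110⟩

H on qubit 0 mixes each pair of kets that differ only in qubit 0: amplitudes (a, b) of (|…0…⟩, |…1…⟩) become ((a + b)/√2, (a − b)/√2). Kets absent from the input have amplitude 0.
(|010⟩, |110⟩): (a, b) = (0.7937, (0.009001 + 0.6083i)) → ((0.5676 + 0.4301i), (0.5549 - 0.4301i))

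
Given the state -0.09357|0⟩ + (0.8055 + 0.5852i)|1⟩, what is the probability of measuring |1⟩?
0.9913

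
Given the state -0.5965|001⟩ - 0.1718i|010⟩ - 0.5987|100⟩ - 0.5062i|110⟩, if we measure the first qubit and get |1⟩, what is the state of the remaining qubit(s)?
-0.7636|00⟩ - 0.6457i|10⟩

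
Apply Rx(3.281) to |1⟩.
-0.9976i|0⟩ - 0.06965|1⟩

Rx(3.281) = [[cos(θ/2), −i·sin(θ/2)], [−i·sin(θ/2), cos(θ/2)]]; θ = 3.281, cos(θ/2) ≈ -0.0696472, sin(θ/2) ≈ 0.997572.
With a = amp(|0⟩) = 0 and b = amp(|1⟩) = 1:
new amp(|0⟩) = (-0.0696472)·a + (-0.997572i)·b = -0.9976i
new amp(|1⟩) = (-0.997572i)·a + (-0.0696472)·b = -0.06965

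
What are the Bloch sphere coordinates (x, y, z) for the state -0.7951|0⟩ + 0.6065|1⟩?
(-0.9645, 0, 0.2643)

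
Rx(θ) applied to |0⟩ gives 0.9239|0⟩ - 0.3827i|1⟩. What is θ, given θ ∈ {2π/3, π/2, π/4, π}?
π/4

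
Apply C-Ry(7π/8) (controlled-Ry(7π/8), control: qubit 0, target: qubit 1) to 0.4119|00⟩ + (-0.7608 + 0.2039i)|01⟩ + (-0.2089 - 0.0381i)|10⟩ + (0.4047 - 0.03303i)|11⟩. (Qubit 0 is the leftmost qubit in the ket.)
0.4119|00⟩ + (-0.7608 + 0.2039i)|01⟩ + (-0.4377 + 0.02496i)|10⟩ + (-0.1259 - 0.04381i)|11⟩

C-Ry(7π/8) leaves the control-|0⟩ kets |00⟩, |01⟩ unchanged and applies Ry(7π/8) to qubit 1 on the control-|1⟩ pair (|10⟩, |11⟩).
Ry(7π/8) = [[cos(θ/2), −sin(θ/2)], [sin(θ/2), cos(θ/2)]]; θ = 7π/8, cos(θ/2) ≈ 0.19509, sin(θ/2) ≈ 0.980785.
With a = amp(|10⟩) = (-0.2089 - 0.0381i) and b = amp(|11⟩) = (0.4047 - 0.03303i):
new amp(|10⟩) = (0.19509)·a + (-0.980785)·b = (-0.4377 + 0.02496i)
new amp(|11⟩) = (0.980785)·a + (0.19509)·b = (-0.1259 - 0.04381i)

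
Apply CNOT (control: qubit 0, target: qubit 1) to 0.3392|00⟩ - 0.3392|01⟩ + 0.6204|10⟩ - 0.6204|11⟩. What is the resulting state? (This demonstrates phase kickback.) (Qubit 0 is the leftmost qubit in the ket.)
0.3392|00⟩ - 0.3392|01⟩ - 0.6204|10⟩ + 0.6204|11⟩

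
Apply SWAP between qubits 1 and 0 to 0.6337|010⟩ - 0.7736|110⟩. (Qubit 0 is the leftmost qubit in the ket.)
0.6337|100⟩ - 0.7736|110⟩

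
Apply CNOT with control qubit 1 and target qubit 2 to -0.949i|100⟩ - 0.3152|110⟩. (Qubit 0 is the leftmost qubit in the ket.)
-0.949i|100⟩ - 0.3152|111⟩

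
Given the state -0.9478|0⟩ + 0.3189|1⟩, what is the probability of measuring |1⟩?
0.1017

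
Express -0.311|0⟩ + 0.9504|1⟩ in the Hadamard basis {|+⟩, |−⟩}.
0.4521|+⟩ - 0.8919|−⟩

With |ψ⟩ = α|0⟩ + β|1⟩, the Hadamard-basis coefficients are ⟨+|ψ⟩ = (α + β)/√2 and ⟨−|ψ⟩ = (α − β)/√2.
Here α = -0.311, β = 0.9504: (α + β)/√2 = 0.4521, (α − β)/√2 = -0.8919.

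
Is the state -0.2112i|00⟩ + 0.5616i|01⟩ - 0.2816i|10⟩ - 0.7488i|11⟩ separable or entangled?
Entangled

Writing the state as a|00⟩ + b|01⟩ + c|10⟩ + d|11⟩, it is a product state iff ad − bc = 0.
Here (a, b, c, d) = (-0.2112i, 0.5616i, -0.2816i, -0.7488i): ad − bc = (-0.2112i)(-0.7488i) − (0.5616i)(-0.2816i) = -0.3163 ≠ 0, so the state is entangled.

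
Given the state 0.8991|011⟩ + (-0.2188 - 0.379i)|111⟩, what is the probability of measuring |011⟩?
0.8084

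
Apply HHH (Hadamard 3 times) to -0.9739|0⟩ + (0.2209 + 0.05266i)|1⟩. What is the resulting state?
(-0.5325 + 0.03724i)|0⟩ + (-0.8449 - 0.03724i)|1⟩

H² = I, so H^3 = H: a single Hadamard. With (a, b) = (-0.9739, (0.2209 + 0.05266i)), H gives ((a + b)/√2, (a − b)/√2) = ((-0.5325 + 0.03724i), (-0.8449 - 0.03724i)).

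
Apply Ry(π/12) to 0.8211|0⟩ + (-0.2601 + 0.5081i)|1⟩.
(0.848 - 0.06632i)|0⟩ + (-0.1507 + 0.5038i)|1⟩

Ry(π/12) = [[cos(θ/2), −sin(θ/2)], [sin(θ/2), cos(θ/2)]]; θ = π/12, cos(θ/2) ≈ 0.991445, sin(θ/2) ≈ 0.130526.
With a = amp(|0⟩) = 0.8211 and b = amp(|1⟩) = (-0.2601 + 0.5081i):
new amp(|0⟩) = (0.991445)·a + (-0.130526)·b = (0.848 - 0.06632i)
new amp(|1⟩) = (0.130526)·a + (0.991445)·b = (-0.1507 + 0.5038i)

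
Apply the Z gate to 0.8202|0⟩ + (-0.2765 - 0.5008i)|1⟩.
0.8202|0⟩ + (0.2765 + 0.5008i)|1⟩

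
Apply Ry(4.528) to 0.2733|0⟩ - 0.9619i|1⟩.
(-0.1746 + 0.7399i)|0⟩ + (0.2102 + 0.6147i)|1⟩

Ry(4.528) = [[cos(θ/2), −sin(θ/2)], [sin(θ/2), cos(θ/2)]]; θ = 4.528, cos(θ/2) ≈ -0.639005, sin(θ/2) ≈ 0.769203.
With a = amp(|0⟩) = 0.2733 and b = amp(|1⟩) = -0.9619i:
new amp(|0⟩) = (-0.639005)·a + (-0.769203)·b = (-0.1746 + 0.7399i)
new amp(|1⟩) = (0.769203)·a + (-0.639005)·b = (0.2102 + 0.6147i)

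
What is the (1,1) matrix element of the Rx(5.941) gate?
-0.9854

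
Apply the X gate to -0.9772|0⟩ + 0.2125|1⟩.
0.2125|0⟩ - 0.9772|1⟩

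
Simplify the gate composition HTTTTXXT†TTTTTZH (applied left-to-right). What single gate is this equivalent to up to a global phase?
X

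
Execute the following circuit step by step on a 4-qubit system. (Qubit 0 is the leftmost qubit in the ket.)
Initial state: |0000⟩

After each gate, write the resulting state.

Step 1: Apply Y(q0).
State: i|1000⟩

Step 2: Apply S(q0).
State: -|1000⟩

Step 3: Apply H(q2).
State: -1/√2|1000⟩ - 1/√2|1010⟩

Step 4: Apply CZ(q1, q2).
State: -1/√2|1000⟩ - 1/√2|1010⟩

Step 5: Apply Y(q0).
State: (1/√2)i|0000⟩ + (1/√2)i|0010⟩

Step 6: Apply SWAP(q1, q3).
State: (1/√2)i|0000⟩ + (1/√2)i|0010⟩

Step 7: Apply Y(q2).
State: 1/√2|0000⟩ - 1/√2|0010⟩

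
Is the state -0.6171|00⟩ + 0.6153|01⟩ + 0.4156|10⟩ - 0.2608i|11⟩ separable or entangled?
Entangled

Writing the state as a|00⟩ + b|01⟩ + c|10⟩ + d|11⟩, it is a product state iff ad − bc = 0.
Here (a, b, c, d) = (-0.6171, 0.6153, 0.4156, -0.2608i): ad − bc = (-0.6171)(-0.2608i) − (0.6153)(0.4156) = (-0.2557 + 0.1609i) ≠ 0, so the state is entangled.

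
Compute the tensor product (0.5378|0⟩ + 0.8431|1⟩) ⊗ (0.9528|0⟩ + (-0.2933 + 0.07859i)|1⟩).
0.5124|00⟩ + (-0.1577 + 0.04227i)|01⟩ + 0.8033|10⟩ + (-0.2473 + 0.06626i)|11⟩

amp(|b₁b₂…⟩) = product of the factor amplitudes for bits b₁, b₂, …; only kets whose every factor amplitude is nonzero survive.
|00⟩: (0.5378)(0.9528) = 0.5124
|01⟩: (0.5378)(-0.2933 + 0.07859i) = (-0.1577 + 0.04227i)
|10⟩: (0.8431)(0.9528) = 0.8033
|11⟩: (0.8431)(-0.2933 + 0.07859i) = (-0.2473 + 0.06626i)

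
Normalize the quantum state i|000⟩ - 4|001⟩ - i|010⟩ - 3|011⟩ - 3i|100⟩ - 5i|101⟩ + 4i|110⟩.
0.114i|000⟩ - 0.4558|001⟩ - 0.114i|010⟩ - 0.3419|011⟩ - 0.3419i|100⟩ - 0.5698i|101⟩ + 0.4558i|110⟩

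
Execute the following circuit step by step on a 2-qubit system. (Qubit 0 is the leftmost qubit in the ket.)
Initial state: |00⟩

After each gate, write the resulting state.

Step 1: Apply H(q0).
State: 1/√2|00⟩ + 1/√2|10⟩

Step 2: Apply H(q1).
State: 1/2|00⟩ + 1/2|01⟩ + 1/2|10⟩ + 1/2|11⟩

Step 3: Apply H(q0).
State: 1/√2|00⟩ + 1/√2|01⟩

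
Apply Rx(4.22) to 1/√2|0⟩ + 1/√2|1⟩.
(-0.3631 - 0.6068i)|0⟩ + (-0.3631 - 0.6068i)|1⟩

Rx(4.22) = [[cos(θ/2), −i·sin(θ/2)], [−i·sin(θ/2), cos(θ/2)]]; θ = 4.22, cos(θ/2) ≈ -0.513453, sin(θ/2) ≈ 0.858118.
With a = amp(|0⟩) = 1/√2 and b = amp(|1⟩) = 1/√2:
new amp(|0⟩) = (-0.513453)·a + (-0.858118i)·b = (-0.3631 - 0.6068i)
new amp(|1⟩) = (-0.858118i)·a + (-0.513453)·b = (-0.3631 - 0.6068i)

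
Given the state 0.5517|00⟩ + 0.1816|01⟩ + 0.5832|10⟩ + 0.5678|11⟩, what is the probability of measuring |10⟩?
0.3401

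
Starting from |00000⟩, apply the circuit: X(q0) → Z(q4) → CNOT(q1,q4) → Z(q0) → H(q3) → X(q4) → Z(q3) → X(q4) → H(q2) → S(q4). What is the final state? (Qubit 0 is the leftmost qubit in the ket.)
-1/2|10000⟩ + 1/2|10010⟩ - 1/2|10100⟩ + 1/2|10110⟩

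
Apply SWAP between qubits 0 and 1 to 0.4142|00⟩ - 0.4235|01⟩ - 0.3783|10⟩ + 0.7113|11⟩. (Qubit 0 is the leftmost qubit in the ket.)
0.4142|00⟩ - 0.3783|01⟩ - 0.4235|10⟩ + 0.7113|11⟩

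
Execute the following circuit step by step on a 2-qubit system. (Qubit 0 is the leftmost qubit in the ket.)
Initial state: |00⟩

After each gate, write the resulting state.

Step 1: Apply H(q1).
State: 1/√2|00⟩ + 1/√2|01⟩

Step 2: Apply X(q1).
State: 1/√2|00⟩ + 1/√2|01⟩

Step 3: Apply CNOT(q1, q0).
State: 1/√2|00⟩ + 1/√2|11⟩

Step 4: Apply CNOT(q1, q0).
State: 1/√2|00⟩ + 1/√2|01⟩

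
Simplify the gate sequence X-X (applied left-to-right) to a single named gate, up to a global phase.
I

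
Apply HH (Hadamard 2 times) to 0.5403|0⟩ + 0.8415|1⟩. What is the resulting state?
0.5403|0⟩ + 0.8415|1⟩

H² = I, so an even number of Hadamards cancels: H^2 = I and the state is unchanged.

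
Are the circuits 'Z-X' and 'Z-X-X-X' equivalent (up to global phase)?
Yes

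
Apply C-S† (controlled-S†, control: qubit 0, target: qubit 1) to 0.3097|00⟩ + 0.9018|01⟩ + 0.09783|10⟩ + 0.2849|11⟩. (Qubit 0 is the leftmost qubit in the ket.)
0.3097|00⟩ + 0.9018|01⟩ + 0.09783|10⟩ - 0.2849i|11⟩

C-S† leaves the control-|0⟩ kets |00⟩, |01⟩ unchanged and applies S† to qubit 1 on the control-|1⟩ pair (|10⟩, |11⟩).
S† = [[1, 0], [0, -i]].
With a = amp(|10⟩) = 0.09783 and b = amp(|11⟩) = 0.2849:
new amp(|10⟩) = (1)·a = 0.09783
new amp(|11⟩) = (-i)·b = -0.2849i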